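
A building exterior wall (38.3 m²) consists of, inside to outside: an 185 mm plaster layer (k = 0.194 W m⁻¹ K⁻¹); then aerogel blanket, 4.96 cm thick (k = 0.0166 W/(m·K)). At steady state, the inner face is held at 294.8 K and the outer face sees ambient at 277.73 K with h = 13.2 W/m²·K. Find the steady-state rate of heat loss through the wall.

Q = 163 W

Treat each layer as a resistance in series:
  R_plaster = L/(kA) = 0.185/(0.194·38.3) = 0.02490 K/W
  R_aerogel blanket = L/(kA) = 0.0496/(0.0166·38.3) = 0.07801 K/W
  R_conv,out = 1/(hA) = 1/(13.2·38.3) = 0.001978 K/W
ΣR = 0.02490 + 0.07801 + 0.001978 = 0.1049 K/W
Q = ΔT/ΣR = (294.8 K − 277.73 K)/0.1049 = 163 W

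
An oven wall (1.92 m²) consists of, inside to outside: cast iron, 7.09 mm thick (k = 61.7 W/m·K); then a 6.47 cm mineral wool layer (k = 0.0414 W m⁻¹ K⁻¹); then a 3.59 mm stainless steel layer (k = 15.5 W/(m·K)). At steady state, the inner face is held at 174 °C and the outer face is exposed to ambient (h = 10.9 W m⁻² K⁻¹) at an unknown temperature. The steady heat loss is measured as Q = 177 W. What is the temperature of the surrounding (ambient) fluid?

Series resistances:
  R_cast iron = L/(kA) = 0.00709/(61.7·1.92) = 5.985×10^-5 K/W
  R_mineral wool = L/(kA) = 0.0647/(0.0414·1.92) = 0.8140 K/W
  R_stainless steel = L/(kA) = 0.00359/(15.5·1.92) = 1.206×10^-4 K/W
  R_conv,out = 1/(hA) = 1/(10.9·1.92) = 0.04778 K/W
ΣR = 0.8619 K/W
ΔT = Q·ΣR = 177 × 0.8619 = 152.6 K
Heat flows outward, so T_out = T_in − ΔT = 174 − 152.6 = 21.4 °C

T_out = 21.4 °C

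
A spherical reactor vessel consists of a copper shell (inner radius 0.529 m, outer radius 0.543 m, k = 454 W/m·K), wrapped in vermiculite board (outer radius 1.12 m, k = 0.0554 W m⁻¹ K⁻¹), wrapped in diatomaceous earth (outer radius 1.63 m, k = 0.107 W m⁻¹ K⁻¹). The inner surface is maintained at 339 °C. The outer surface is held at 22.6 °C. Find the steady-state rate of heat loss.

Q = 201 W

Series thermal resistances, inner to outer:
  R_copper = (1/0.529 − 1/0.543)/(4πk) = 0.04874/(4π·454) = 8.543×10^-6 K/W
  R_vermiculite board = (1/0.543 − 1/1.12)/(4πk) = 0.9488/(4π·0.0554) = 1.363 K/W
  R_diatomaceous earth = (1/1.12 − 1/1.63)/(4πk) = 0.2794/(4π·0.107) = 0.2078 K/W
ΣR = 8.543×10^-6 + 1.363 + 0.2078 = 1.571 K/W
Q = ΔT/ΣR = (339 °C − 22.6 °C)/1.571 = 201 W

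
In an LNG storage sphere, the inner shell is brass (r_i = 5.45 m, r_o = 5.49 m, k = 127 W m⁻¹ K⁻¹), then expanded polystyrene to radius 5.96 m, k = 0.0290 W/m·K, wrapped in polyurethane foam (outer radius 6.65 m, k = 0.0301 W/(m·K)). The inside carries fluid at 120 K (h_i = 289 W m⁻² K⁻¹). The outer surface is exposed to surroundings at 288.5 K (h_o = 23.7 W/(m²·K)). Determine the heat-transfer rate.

Q = 1970 W

Resistance network (inner→outer):
  R_conv,in = 1/(4πr²h) = 1/(4π·5.45²·289) = 9.270×10^-6 K/W
  R_brass = (1/5.45 − 1/5.49)/(4πk) = 0.001337/(4π·127) = 8.377×10^-7 K/W
  R_expanded polystyrene = (1/5.49 − 1/5.96)/(4πk) = 0.01436/(4π·0.0290) = 0.03942 K/W
  R_polyurethane foam = (1/5.96 − 1/6.65)/(4πk) = 0.01741/(4π·0.0301) = 0.04603 K/W
  R_conv,out = 1/(4πr²h) = 1/(4π·6.65²·23.7) = 7.593×10^-5 K/W
ΣR = 9.270×10^-6 + 8.377×10^-7 + 0.03942 + 0.04603 + 7.593×10^-5 = 0.08554 K/W
Q = ΔT/ΣR = (120 K − 288.5 K)/0.08554 = -1970 W
(Negative Q ⇒ heat flows inward; heat gain = 1970 W.)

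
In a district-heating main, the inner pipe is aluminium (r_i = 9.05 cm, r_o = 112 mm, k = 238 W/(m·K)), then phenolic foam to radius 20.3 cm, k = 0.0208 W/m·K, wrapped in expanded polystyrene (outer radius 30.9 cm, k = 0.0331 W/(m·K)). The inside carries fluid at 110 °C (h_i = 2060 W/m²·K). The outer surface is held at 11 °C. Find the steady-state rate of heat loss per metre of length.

Treat each layer as a resistance in series:
  R'_conv,in = 1/(2πr h) = 1/(2π·0.0905·2060) = 8.537×10^-4 m·K/W
  R'_aluminium = ln(0.112/0.0905)/(2πk) = 0.2131/(2π·238) = 1.425×10^-4 m·K/W
  R'_phenolic foam = ln(0.203/0.112)/(2πk) = 0.5947/(2π·0.0208) = 4.551 m·K/W
  R'_expanded polystyrene = ln(0.309/0.203)/(2πk) = 0.4201/(2π·0.0331) = 2.020 m·K/W
ΣR = 8.537×10^-4 + 1.425×10^-4 + 4.551 + 2.020 = 6.572 m·K/W
Q' = ΔT/ΣR = (110 °C − 11 °C)/6.572 = 15.1 W/m

Q' = 15.1 W/m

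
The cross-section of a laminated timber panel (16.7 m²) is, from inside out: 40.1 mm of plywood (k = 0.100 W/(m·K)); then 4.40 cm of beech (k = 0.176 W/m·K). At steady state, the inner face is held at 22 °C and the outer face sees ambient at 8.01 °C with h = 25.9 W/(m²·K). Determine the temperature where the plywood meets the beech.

Resistance network (inner→outer):
  R_plywood = L/(kA) = 0.0401/(0.100·16.7) = 0.02401 K/W
  R_beech = L/(kA) = 0.0440/(0.176·16.7) = 0.01497 K/W
  R_conv,out = 1/(hA) = 1/(25.9·16.7) = 0.002312 K/W
ΣR = 0.02401 + 0.01497 + 0.002312 = 0.04129 K/W
Q = ΔT/ΣR = (22 °C − 8.01 °C)/0.04129 = 338.8 W
From the inner boundary to the plywood/beech interface, ΣR_partial = 0.02401 K/W.
T_interface = T_in − Q·ΣR_partial = 22 °C − (338.8)(0.02401) = 13.9 °C

T = 13.9 °C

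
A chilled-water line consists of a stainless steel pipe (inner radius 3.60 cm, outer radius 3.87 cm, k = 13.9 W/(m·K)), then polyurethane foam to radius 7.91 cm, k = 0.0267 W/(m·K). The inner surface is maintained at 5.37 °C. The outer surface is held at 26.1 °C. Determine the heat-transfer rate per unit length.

Q' = 4.86 W/m

Series thermal resistances, inner to outer:
  R'_stainless steel = ln(0.0387/0.0360)/(2πk) = 0.07232/(2π·13.9) = 8.281×10^-4 m·K/W
  R'_polyurethane foam = ln(0.0791/0.0387)/(2πk) = 0.7149/(2π·0.0267) = 4.261 m·K/W
ΣR = 8.281×10^-4 + 4.261 = 4.262 m·K/W
Q' = ΔT/ΣR = (5.37 °C − 26.1 °C)/4.262 = -4.86 W/m
(Negative Q' ⇒ heat flows inward; heat gain = 4.86 W/m.)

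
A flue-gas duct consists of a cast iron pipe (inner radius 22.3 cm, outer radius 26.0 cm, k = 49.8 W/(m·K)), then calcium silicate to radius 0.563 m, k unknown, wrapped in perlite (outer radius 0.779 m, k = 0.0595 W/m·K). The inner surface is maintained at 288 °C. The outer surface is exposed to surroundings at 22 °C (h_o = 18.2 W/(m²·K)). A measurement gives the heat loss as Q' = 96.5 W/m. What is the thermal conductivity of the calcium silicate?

ΣR = ΔT/Q' = |288 − 22|/96.5 = 2.756 m·K/W
Known resistances:
  R'_cast iron = ln(0.260/0.223)/(2πk) = 0.1535/(2π·49.8) = 4.906×10^-4 m·K/W
  R'_perlite = ln(0.779/0.563)/(2πk) = 0.3247/(2π·0.0595) = 0.8686 m·K/W
  R'_conv,out = 1/(2πr h) = 1/(2π·0.779·18.2) = 0.01123 m·K/W
R_calcium silicate = ΣR − ΣR_known = 2.756 − 0.8803 = 1.876 m·K/W
ln(r₂/r₁)/(2πk) = 1.876 ⇒ k = 0.7726/(2π·1.876) = 0.0655 W/m·K

k = 0.0655 W/m·K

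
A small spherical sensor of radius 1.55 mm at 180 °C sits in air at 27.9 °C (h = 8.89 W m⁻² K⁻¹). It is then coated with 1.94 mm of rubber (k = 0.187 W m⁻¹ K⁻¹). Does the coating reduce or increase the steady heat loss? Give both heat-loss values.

Critical radius for a sphere: r_cr = 2k/h = 0.0421 m = 4.21 cm.
Outer radius after coating: r₂ = 0.00155 + 0.00194 = 0.00349 m.
Since r₁ < r_cr and r₂ ≤ r_cr, the coating moves toward the maximum at r_cr — heat loss rises.
Bare: R = 1/(4πr₁²h) = 3726 K/W; Q = 152.1/3726 = 0.0408 W.
Coated: R = R_cond + R_conv = 887.5 K/W; Q = 152.1/887.5 = 0.171 W.

increases: 0.0408 → 0.171 W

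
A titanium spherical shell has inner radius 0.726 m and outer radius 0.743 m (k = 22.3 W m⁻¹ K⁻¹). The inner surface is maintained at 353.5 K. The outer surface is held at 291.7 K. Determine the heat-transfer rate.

Q = 4πk·ΔT/(1/r₁ − 1/r₂) = 4π × 22.3 × 61.8 / (1/0.726 − 1/0.743) = 5.50×10^5 W

Q = 550 kW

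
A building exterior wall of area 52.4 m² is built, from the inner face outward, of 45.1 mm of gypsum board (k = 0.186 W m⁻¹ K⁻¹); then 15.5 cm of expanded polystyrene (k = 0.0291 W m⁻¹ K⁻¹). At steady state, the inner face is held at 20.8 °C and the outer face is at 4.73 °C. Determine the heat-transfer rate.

Resistance network (inner→outer):
  R_gypsum board = L/(kA) = 0.0451/(0.186·52.4) = 0.004627 K/W
  R_expanded polystyrene = L/(kA) = 0.155/(0.0291·52.4) = 0.1017 K/W
ΣR = 0.004627 + 0.1017 = 0.1063 K/W
Q = ΔT/ΣR = (20.8 °C − 4.73 °C)/0.1063 = 151 W

Q = 151 W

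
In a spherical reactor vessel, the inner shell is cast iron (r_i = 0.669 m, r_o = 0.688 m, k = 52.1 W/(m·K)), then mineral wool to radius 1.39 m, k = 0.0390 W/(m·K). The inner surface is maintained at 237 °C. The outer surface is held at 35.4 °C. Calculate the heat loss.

Resistance network (inner→outer):
  R_cast iron = (1/0.669 − 1/0.688)/(4πk) = 0.04128/(4π·52.1) = 6.305×10^-5 K/W
  R_mineral wool = (1/0.688 − 1/1.39)/(4πk) = 0.7341/(4π·0.0390) = 1.498 K/W
ΣR = 6.305×10^-5 + 1.498 = 1.498 K/W
Q = ΔT/ΣR = (237 °C − 35.4 °C)/1.498 = 135 W

Q = 135 W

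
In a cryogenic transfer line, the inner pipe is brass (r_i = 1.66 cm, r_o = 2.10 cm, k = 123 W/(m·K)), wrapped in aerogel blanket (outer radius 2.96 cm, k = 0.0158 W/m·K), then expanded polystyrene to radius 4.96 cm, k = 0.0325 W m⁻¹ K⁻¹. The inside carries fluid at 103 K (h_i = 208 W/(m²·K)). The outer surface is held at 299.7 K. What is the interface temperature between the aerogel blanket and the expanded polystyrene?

Treat each layer as a resistance in series:
  R'_conv,in = 1/(2πr h) = 1/(2π·0.0166·208) = 0.04609 m·K/W
  R'_brass = ln(0.0210/0.0166)/(2πk) = 0.2351/(2π·123) = 3.042×10^-4 m·K/W
  R'_aerogel blanket = ln(0.0296/0.0210)/(2πk) = 0.3433/(2π·0.0158) = 3.458 m·K/W
  R'_expanded polystyrene = ln(0.0496/0.0296)/(2πk) = 0.5162/(2π·0.0325) = 2.528 m·K/W
ΣR = 0.04609 + 3.042×10^-4 + 3.458 + 2.528 = 6.032 m·K/W
Q' = ΔT/ΣR = (103 K − 299.7 K)/6.032 = -32.61 W/m
From the inner boundary to the aerogel blanket/expanded polystyrene interface, ΣR_partial = 3.504 m·K/W.
T_interface = T_in − Q'·ΣR_partial = 103 K − (-32.61)(3.504) = 217.3 K

T = 217.3 K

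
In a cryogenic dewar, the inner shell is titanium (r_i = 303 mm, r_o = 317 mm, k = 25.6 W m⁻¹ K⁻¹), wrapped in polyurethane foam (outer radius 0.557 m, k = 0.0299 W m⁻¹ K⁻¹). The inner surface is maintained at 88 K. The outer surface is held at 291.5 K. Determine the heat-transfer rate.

Q = 56.2 W

Treat each layer as a resistance in series:
  R_titanium = (1/0.303 − 1/0.317)/(4πk) = 0.1458/(4π·25.6) = 4.531×10^-4 K/W
  R_polyurethane foam = (1/0.317 − 1/0.557)/(4πk) = 1.359/(4π·0.0299) = 3.618 K/W
ΣR = 4.531×10^-4 + 3.618 = 3.618 K/W
Q = ΔT/ΣR = (88 K − 291.5 K)/3.618 = -56.2 W
(Negative Q ⇒ heat flows inward; heat gain = 56.2 W.)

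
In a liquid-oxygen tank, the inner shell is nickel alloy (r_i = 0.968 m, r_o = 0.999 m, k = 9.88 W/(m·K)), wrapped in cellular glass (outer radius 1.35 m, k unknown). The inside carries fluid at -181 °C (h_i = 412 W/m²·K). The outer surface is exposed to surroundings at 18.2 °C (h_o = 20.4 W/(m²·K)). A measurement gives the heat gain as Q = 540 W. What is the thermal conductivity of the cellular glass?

k = 0.0565 W/m·K

ΣR = ΔT/Q = |-181 − 18.2|/540 = 0.3689 K/W
Known resistances:
  R_conv,in = 1/(4πr²h) = 1/(4π·0.968²·412) = 2.061×10^-4 K/W
  R_nickel alloy = (1/0.968 − 1/0.999)/(4πk) = 0.03206/(4π·9.88) = 2.582×10^-4 K/W
  R_conv,out = 1/(4πr²h) = 1/(4π·1.35²·20.4) = 0.002140 K/W
R_cellular glass = ΣR − ΣR_known = 0.3689 − 0.002604 = 0.3663 K/W
(1/r₁−1/r₂)/(4πk) = 0.3663 ⇒ k = 0.2603/(4π·0.3663) = 0.0565 W/m·K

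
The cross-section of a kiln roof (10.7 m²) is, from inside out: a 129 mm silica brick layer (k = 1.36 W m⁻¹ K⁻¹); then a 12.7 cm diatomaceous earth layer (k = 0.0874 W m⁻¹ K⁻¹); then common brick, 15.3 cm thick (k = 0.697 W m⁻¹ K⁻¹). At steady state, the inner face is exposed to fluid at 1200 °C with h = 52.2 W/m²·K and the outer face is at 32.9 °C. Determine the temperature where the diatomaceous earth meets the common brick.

T = 176 °C

Resistance network (inner→outer):
  R_conv,in = 1/(hA) = 1/(52.2·10.7) = 0.001790 K/W
  R_silica brick = L/(kA) = 0.129/(1.36·10.7) = 0.008865 K/W
  R_diatomaceous earth = L/(kA) = 0.127/(0.0874·10.7) = 0.1358 K/W
  R_common brick = L/(kA) = 0.153/(0.697·10.7) = 0.02052 K/W
ΣR = 0.001790 + 0.008865 + 0.1358 + 0.02052 = 0.1670 K/W
Q = ΔT/ΣR = (1200 °C − 32.9 °C)/0.1670 = 6989 W
From the inner boundary to the diatomaceous earth/common brick interface, ΣR_partial = 0.1465 K/W.
T_interface = T_in − Q·ΣR_partial = 1200 °C − (6989)(0.1465) = 176 °C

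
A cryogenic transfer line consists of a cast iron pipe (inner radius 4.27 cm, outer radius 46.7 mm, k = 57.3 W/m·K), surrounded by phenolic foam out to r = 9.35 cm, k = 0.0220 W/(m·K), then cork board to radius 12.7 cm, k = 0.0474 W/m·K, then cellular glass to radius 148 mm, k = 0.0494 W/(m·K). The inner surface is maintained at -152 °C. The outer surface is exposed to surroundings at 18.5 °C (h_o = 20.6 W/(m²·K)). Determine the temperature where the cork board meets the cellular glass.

T = 4.4 °C

Series thermal resistances, inner to outer:
  R'_cast iron = ln(0.0467/0.0427)/(2πk) = 0.08955/(2π·57.3) = 2.487×10^-4 m·K/W
  R'_phenolic foam = ln(0.0935/0.0467)/(2πk) = 0.6942/(2π·0.0220) = 5.022 m·K/W
  R'_cork board = ln(0.127/0.0935)/(2πk) = 0.3062/(2π·0.0474) = 1.028 m·K/W
  R'_cellular glass = ln(0.148/0.127)/(2πk) = 0.1530/(2π·0.0494) = 0.4930 m·K/W
  R'_conv,out = 1/(2πr h) = 1/(2π·0.148·20.6) = 0.05220 m·K/W
ΣR = 2.487×10^-4 + 5.022 + 1.028 + 0.4930 + 0.05220 = 6.595 m·K/W
Q' = ΔT/ΣR = (-152 °C − 18.5 °C)/6.595 = -25.85 W/m
From the inner boundary to the cork board/cellular glass interface, ΣR_partial = 6.050 m·K/W.
T_interface = T_in − Q'·ΣR_partial = -152 °C − (-25.85)(6.050) = 4.4 °C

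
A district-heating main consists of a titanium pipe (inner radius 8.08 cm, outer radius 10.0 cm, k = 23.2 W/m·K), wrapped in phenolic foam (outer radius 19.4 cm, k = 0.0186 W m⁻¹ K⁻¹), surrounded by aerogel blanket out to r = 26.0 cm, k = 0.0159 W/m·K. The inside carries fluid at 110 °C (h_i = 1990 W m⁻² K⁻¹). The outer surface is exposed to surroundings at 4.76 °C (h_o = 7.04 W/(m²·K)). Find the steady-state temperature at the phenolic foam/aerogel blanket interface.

T = 41.3 °C

Resistance network (inner→outer):
  R'_conv,in = 1/(2πr h) = 1/(2π·0.0808·1990) = 9.898×10^-4 m·K/W
  R'_titanium = ln(0.100/0.0808)/(2πk) = 0.2132/(2π·23.2) = 0.001463 m·K/W
  R'_phenolic foam = ln(0.194/0.100)/(2πk) = 0.6627/(2π·0.0186) = 5.670 m·K/W
  R'_aerogel blanket = ln(0.260/0.194)/(2πk) = 0.2928/(2π·0.0159) = 2.931 m·K/W
  R'_conv,out = 1/(2πr h) = 1/(2π·0.260·7.04) = 0.08695 m·K/W
ΣR = 9.898×10^-4 + 0.001463 + 5.670 + 2.931 + 0.08695 = 8.690 m·K/W
Q' = ΔT/ΣR = (110 °C − 4.76 °C)/8.690 = 12.11 W/m
From the inner boundary to the phenolic foam/aerogel blanket interface, ΣR_partial = 5.672 m·K/W.
T_interface = T_in − Q'·ΣR_partial = 110 °C − (12.11)(5.672) = 41.3 °C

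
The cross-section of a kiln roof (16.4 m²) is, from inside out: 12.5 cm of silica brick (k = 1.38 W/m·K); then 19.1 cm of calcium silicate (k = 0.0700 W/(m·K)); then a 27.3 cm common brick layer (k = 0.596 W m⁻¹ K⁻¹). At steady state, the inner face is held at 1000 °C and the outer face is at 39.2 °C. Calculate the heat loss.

Series thermal resistances, inner to outer:
  R_silica brick = L/(kA) = 0.125/(1.38·16.4) = 0.005523 K/W
  R_calcium silicate = L/(kA) = 0.191/(0.0700·16.4) = 0.1664 K/W
  R_common brick = L/(kA) = 0.273/(0.596·16.4) = 0.02793 K/W
ΣR = 0.005523 + 0.1664 + 0.02793 = 0.1999 K/W
Q = ΔT/ΣR = (1000 °C − 39.2 °C)/0.1999 = 4810 W

Q = 4.81 kW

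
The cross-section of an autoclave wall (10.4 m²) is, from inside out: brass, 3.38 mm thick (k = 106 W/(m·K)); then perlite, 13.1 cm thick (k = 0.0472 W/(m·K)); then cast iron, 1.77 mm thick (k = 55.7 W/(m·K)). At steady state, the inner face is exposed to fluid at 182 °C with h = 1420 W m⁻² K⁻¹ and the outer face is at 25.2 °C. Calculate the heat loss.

Resistance network (inner→outer):
  R_conv,in = 1/(hA) = 1/(1420·10.4) = 6.771×10^-5 K/W
  R_brass = L/(kA) = 0.00338/(106·10.4) = 3.066×10^-6 K/W
  R_perlite = L/(kA) = 0.131/(0.0472·10.4) = 0.2669 K/W
  R_cast iron = L/(kA) = 0.00177/(55.7·10.4) = 3.056×10^-6 K/W
ΣR = 6.771×10^-5 + 3.066×10^-6 + 0.2669 + 3.056×10^-6 = 0.2670 K/W
Q = ΔT/ΣR = (182 °C − 25.2 °C)/0.2670 = 587 W

Q = 587 W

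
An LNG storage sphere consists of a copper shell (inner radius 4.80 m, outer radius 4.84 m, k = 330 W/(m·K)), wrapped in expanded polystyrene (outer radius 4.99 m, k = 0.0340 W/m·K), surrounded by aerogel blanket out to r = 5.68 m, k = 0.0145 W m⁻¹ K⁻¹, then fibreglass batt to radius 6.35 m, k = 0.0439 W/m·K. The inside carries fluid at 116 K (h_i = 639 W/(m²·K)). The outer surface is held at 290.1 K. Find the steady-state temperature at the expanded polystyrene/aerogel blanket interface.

T = 130 K

Treat each layer as a resistance in series:
  R_conv,in = 1/(4πr²h) = 1/(4π·4.80²·639) = 5.405×10^-6 K/W
  R_copper = (1/4.80 − 1/4.84)/(4πk) = 0.001722/(4π·330) = 4.152×10^-7 K/W
  R_expanded polystyrene = (1/4.84 − 1/4.99)/(4πk) = 0.006211/(4π·0.0340) = 0.01454 K/W
  R_aerogel blanket = (1/4.99 − 1/5.68)/(4πk) = 0.02434/(4π·0.0145) = 0.1336 K/W
  R_fibreglass batt = (1/5.68 − 1/6.35)/(4πk) = 0.01858/(4π·0.0439) = 0.03367 K/W
ΣR = 5.405×10^-6 + 4.152×10^-7 + 0.01454 + 0.1336 + 0.03367 = 0.1818 K/W
Q = ΔT/ΣR = (116 K − 290.1 K)/0.1818 = -957.6 W
From the inner boundary to the expanded polystyrene/aerogel blanket interface, ΣR_partial = 0.01455 K/W.
T_interface = T_in − Q·ΣR_partial = 116 K − (-957.6)(0.01455) = 130 K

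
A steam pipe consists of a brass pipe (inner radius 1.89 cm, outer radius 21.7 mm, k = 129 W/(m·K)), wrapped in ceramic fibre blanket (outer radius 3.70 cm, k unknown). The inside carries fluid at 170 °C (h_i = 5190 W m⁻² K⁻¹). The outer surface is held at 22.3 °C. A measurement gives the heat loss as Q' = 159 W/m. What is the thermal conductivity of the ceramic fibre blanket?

k = 0.0916 W/m·K

ΣR = ΔT/Q' = |170 − 22.3|/159 = 0.9289 m·K/W
Known resistances:
  R'_conv,in = 1/(2πr h) = 1/(2π·0.0189·5190) = 0.001623 m·K/W
  R'_brass = ln(0.0217/0.0189)/(2πk) = 0.1382/(2π·129) = 1.704×10^-4 m·K/W
R_ceramic fibre blanket = ΣR − ΣR_known = 0.9289 − 0.001793 = 0.9271 m·K/W
ln(r₂/r₁)/(2πk) = 0.9271 ⇒ k = 0.5336/(2π·0.9271) = 0.0916 W/m·K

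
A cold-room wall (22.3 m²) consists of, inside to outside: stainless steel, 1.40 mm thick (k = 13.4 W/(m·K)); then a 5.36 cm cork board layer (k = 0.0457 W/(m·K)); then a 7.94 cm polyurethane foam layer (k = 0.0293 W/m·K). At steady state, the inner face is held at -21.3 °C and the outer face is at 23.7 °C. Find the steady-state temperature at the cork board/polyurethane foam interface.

Treat each layer as a resistance in series:
  R_stainless steel = L/(kA) = 0.00140/(13.4·22.3) = 4.685×10^-6 K/W
  R_cork board = L/(kA) = 0.0536/(0.0457·22.3) = 0.05259 K/W
  R_polyurethane foam = L/(kA) = 0.0794/(0.0293·22.3) = 0.1215 K/W
ΣR = 4.685×10^-6 + 0.05259 + 0.1215 = 0.1741 K/W
Q = ΔT/ΣR = (-21.3 °C − 23.7 °C)/0.1741 = -258.5 W
From the inner boundary to the cork board/polyurethane foam interface, ΣR_partial = 0.05259 K/W.
T_interface = T_in − Q·ΣR_partial = -21.3 °C − (-258.5)(0.05259) = -7.71 °C

T = -7.71 °C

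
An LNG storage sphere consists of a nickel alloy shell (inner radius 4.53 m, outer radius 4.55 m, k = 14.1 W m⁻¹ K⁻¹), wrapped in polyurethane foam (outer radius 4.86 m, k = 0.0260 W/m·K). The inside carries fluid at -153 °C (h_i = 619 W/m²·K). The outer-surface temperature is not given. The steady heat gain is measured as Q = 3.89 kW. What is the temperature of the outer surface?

Sum the resistances:
  R_conv,in = 1/(4πr²h) = 1/(4π·4.53²·619) = 6.265×10^-6 K/W
  R_nickel alloy = (1/4.53 − 1/4.55)/(4πk) = 9.703×10^-4/(4π·14.1) = 5.476×10^-6 K/W
  R_polyurethane foam = (1/4.55 − 1/4.86)/(4πk) = 0.01402/(4π·0.0260) = 0.04291 K/W
ΣR = 0.04292 K/W
ΔT = Q·ΣR = 3890 × 0.04292 = 167.0 K
Heat flows inward, so T_out = T_in + ΔT = -153 + 167.0 = 14.0 °C

T_out = 14.0 °C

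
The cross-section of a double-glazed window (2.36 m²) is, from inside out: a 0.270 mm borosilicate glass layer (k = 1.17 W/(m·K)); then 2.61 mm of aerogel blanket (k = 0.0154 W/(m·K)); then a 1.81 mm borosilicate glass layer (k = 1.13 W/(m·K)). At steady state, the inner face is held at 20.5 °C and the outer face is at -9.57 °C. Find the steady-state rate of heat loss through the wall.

Treat each layer as a resistance in series:
  R_borosilicate glass = L/(kA) = 2.70×10^-4/(1.17·2.36) = 9.778×10^-5 K/W
  R_aerogel blanket = L/(kA) = 0.00261/(0.0154·2.36) = 0.07181 K/W
  R_borosilicate glass = L/(kA) = 0.00181/(1.13·2.36) = 6.787×10^-4 K/W
ΣR = 9.778×10^-5 + 0.07181 + 6.787×10^-4 = 0.07259 K/W
Q = ΔT/ΣR = (20.5 °C − -9.57 °C)/0.07259 = 414 W

Q = 414 W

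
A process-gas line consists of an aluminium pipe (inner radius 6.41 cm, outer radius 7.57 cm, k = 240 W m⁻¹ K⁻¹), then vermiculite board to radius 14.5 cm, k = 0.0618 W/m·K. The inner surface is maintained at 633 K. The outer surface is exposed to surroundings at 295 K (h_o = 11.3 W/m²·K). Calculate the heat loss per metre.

Q' = 191 W/m

Resistance network (inner→outer):
  R'_aluminium = ln(0.0757/0.0641)/(2πk) = 0.1663/(2π·240) = 1.103×10^-4 m·K/W
  R'_vermiculite board = ln(0.145/0.0757)/(2πk) = 0.6500/(2π·0.0618) = 1.674 m·K/W
  R'_conv,out = 1/(2πr h) = 1/(2π·0.145·11.3) = 0.09713 m·K/W
ΣR = 1.103×10^-4 + 1.674 + 0.09713 = 1.771 m·K/W
Q' = ΔT/ΣR = (633 K − 295 K)/1.771 = 191 W/m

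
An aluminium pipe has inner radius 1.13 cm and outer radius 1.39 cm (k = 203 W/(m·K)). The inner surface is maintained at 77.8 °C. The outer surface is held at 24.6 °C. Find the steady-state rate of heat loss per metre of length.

Q' = 2πk·ΔT/ln(r₂/r₁) = 2π × 203 × 53.2 / ln(0.0139/0.0113) = 3.28×10^5 W/m

Q' = 3.28×10^5 W/m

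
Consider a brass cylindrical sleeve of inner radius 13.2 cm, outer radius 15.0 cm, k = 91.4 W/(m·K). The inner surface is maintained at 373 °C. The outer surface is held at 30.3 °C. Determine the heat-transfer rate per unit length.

Q' = 1.54×10^6 W/m

Q' = 2πk·ΔT/ln(r₂/r₁) = 2π × 91.4 × 342.7 / ln(0.150/0.132) = 1.54×10^6 W/m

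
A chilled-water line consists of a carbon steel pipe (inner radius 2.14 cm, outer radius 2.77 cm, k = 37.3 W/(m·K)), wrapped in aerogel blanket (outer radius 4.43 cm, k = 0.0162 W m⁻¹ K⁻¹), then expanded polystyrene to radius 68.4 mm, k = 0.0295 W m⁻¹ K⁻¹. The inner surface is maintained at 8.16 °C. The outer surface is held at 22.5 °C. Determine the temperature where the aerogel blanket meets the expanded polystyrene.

T = 17.7 °C

Treat each layer as a resistance in series:
  R'_carbon steel = ln(0.0277/0.0214)/(2πk) = 0.2580/(2π·37.3) = 0.001101 m·K/W
  R'_aerogel blanket = ln(0.0443/0.0277)/(2πk) = 0.4696/(2π·0.0162) = 4.613 m·K/W
  R'_expanded polystyrene = ln(0.0684/0.0443)/(2πk) = 0.4344/(2π·0.0295) = 2.344 m·K/W
ΣR = 0.001101 + 4.613 + 2.344 = 6.958 m·K/W
Q' = ΔT/ΣR = (8.16 °C − 22.5 °C)/6.958 = -2.061 W/m
From the inner boundary to the aerogel blanket/expanded polystyrene interface, ΣR_partial = 4.614 m·K/W.
T_interface = T_in − Q'·ΣR_partial = 8.16 °C − (-2.061)(4.614) = 17.7 °C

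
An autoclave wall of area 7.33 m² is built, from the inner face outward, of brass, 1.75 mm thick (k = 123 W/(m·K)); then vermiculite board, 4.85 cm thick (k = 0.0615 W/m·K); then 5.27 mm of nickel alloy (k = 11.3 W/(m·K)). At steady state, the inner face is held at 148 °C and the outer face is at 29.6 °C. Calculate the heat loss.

Q = 1100 W

Resistance network (inner→outer):
  R_brass = L/(kA) = 0.00175/(123·7.33) = 1.941×10^-6 K/W
  R_vermiculite board = L/(kA) = 0.0485/(0.0615·7.33) = 0.1076 K/W
  R_nickel alloy = L/(kA) = 0.00527/(11.3·7.33) = 6.363×10^-5 K/W
ΣR = 1.941×10^-6 + 0.1076 + 6.363×10^-5 = 0.1077 K/W
Q = ΔT/ΣR = (148 °C − 29.6 °C)/0.1077 = 1100 W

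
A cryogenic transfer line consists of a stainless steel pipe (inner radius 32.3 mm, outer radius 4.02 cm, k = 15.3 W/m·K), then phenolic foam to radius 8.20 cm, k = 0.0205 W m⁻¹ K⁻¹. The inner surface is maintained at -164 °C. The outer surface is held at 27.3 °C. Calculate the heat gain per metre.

Q' = 34.6 W/m

Resistance network (inner→outer):
  R'_stainless steel = ln(0.0402/0.0323)/(2πk) = 0.2188/(2π·15.3) = 0.002276 m·K/W
  R'_phenolic foam = ln(0.0820/0.0402)/(2πk) = 0.7129/(2π·0.0205) = 5.534 m·K/W
ΣR = 0.002276 + 5.534 = 5.536 m·K/W
Q' = ΔT/ΣR = (-164 °C − 27.3 °C)/5.536 = -34.6 W/m
(Negative Q' ⇒ heat flows inward; heat gain = 34.6 W/m.)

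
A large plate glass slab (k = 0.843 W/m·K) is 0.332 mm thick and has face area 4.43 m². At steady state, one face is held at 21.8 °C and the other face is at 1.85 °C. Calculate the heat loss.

Q = kA·ΔT/L = 0.843 × 4.43 × |21.8 °C − 1.85 °C| / 3.32×10^-4 = 2.24×10^5 W

Q = 224 kW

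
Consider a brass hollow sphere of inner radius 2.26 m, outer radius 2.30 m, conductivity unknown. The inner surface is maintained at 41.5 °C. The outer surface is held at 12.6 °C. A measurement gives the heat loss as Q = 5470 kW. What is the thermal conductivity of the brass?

ΣR = ΔT/Q = |41.5 − 12.6|/5.47×10^6 = 5.283×10^-6 K/W
(1/r₁−1/r₂)/(4πk) = 5.283×10^-6 ⇒ k = 0.007695/(4π·5.283×10^-6) = 116 W/m·K

k = 116 W/m·K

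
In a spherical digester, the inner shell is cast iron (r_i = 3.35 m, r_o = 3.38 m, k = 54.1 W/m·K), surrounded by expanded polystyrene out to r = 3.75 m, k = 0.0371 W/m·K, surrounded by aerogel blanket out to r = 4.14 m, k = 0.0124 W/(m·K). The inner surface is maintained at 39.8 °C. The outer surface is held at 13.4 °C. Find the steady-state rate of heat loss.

Series thermal resistances, inner to outer:
  R_cast iron = (1/3.35 − 1/3.38)/(4πk) = 0.002649/(4π·54.1) = 3.897×10^-6 K/W
  R_expanded polystyrene = (1/3.38 − 1/3.75)/(4πk) = 0.02919/(4π·0.0371) = 0.06261 K/W
  R_aerogel blanket = (1/3.75 − 1/4.14)/(4πk) = 0.02512/(4π·0.0124) = 0.1612 K/W
ΣR = 3.897×10^-6 + 0.06261 + 0.1612 = 0.2238 K/W
Q = ΔT/ΣR = (39.8 °C − 13.4 °C)/0.2238 = 118 W

Q = 118 W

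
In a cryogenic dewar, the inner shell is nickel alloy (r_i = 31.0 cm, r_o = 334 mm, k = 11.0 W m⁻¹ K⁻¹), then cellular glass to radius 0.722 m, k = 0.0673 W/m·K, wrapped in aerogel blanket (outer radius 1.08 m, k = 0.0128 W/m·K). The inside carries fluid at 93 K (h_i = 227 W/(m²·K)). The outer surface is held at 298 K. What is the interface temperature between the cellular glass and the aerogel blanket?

Treat each layer as a resistance in series:
  R_conv,in = 1/(4πr²h) = 1/(4π·0.310²·227) = 0.003648 K/W
  R_nickel alloy = (1/0.310 − 1/0.334)/(4πk) = 0.2318/(4π·11.0) = 0.001677 K/W
  R_cellular glass = (1/0.334 − 1/0.722)/(4πk) = 1.609/(4π·0.0673) = 1.902 K/W
  R_aerogel blanket = (1/0.722 − 1/1.08)/(4πk) = 0.4591/(4π·0.0128) = 2.854 K/W
ΣR = 0.003648 + 0.001677 + 1.902 + 2.854 = 4.761 K/W
Q = ΔT/ΣR = (93 K − 298 K)/4.761 = -43.06 W
From the inner boundary to the cellular glass/aerogel blanket interface, ΣR_partial = 1.907 K/W.
T_interface = T_in − Q·ΣR_partial = 93 K − (-43.06)(1.907) = 175.1 K

T = 175.1 K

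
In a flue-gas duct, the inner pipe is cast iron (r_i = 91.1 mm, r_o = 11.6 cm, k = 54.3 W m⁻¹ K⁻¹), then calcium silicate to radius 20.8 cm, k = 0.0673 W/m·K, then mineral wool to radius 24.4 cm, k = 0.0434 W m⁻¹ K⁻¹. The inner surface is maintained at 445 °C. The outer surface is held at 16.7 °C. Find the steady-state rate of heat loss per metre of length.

Q' = 218 W/m

Treat each layer as a resistance in series:
  R'_cast iron = ln(0.116/0.0911)/(2πk) = 0.2416/(2π·54.3) = 7.082×10^-4 m·K/W
  R'_calcium silicate = ln(0.208/0.116)/(2πk) = 0.5839/(2π·0.0673) = 1.381 m·K/W
  R'_mineral wool = ln(0.244/0.208)/(2πk) = 0.1596/(2π·0.0434) = 0.5854 m·K/W
ΣR = 7.082×10^-4 + 1.381 + 0.5854 = 1.967 m·K/W
Q' = ΔT/ΣR = (445 °C − 16.7 °C)/1.967 = 218 W/m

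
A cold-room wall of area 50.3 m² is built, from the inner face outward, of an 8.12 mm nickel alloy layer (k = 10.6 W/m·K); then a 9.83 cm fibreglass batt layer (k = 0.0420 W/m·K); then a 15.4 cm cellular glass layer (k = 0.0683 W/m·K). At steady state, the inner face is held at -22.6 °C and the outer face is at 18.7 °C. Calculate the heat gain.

Q = 452 W

Series thermal resistances, inner to outer:
  R_nickel alloy = L/(kA) = 0.00812/(10.6·50.3) = 1.523×10^-5 K/W
  R_fibreglass batt = L/(kA) = 0.0983/(0.0420·50.3) = 0.04653 K/W
  R_cellular glass = L/(kA) = 0.154/(0.0683·50.3) = 0.04483 K/W
ΣR = 1.523×10^-5 + 0.04653 + 0.04483 = 0.09138 K/W
Q = ΔT/ΣR = (-22.6 °C − 18.7 °C)/0.09138 = -452 W
(Negative Q ⇒ heat flows inward; heat gain = 452 W.)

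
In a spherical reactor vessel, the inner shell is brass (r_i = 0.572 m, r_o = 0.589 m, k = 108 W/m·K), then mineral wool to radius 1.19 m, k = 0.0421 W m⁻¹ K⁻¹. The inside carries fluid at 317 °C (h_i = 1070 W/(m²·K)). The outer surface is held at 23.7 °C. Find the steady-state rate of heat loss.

Q = 181 W

Series thermal resistances, inner to outer:
  R_conv,in = 1/(4πr²h) = 1/(4π·0.572²·1070) = 2.273×10^-4 K/W
  R_brass = (1/0.572 − 1/0.589)/(4πk) = 0.05046/(4π·108) = 3.718×10^-5 K/W
  R_mineral wool = (1/0.589 − 1/1.19)/(4πk) = 0.8575/(4π·0.0421) = 1.621 K/W
ΣR = 2.273×10^-4 + 3.718×10^-5 + 1.621 = 1.621 K/W
Q = ΔT/ΣR = (317 °C − 23.7 °C)/1.621 = 181 W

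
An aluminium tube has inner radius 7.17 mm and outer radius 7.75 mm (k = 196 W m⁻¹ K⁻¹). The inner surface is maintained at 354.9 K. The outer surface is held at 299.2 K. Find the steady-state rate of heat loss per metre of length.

Q' = 2πk·ΔT/ln(r₂/r₁) = 2π × 196 × 55.7 / ln(0.00775/0.00717) = 8.82×10^5 W/m

Q' = 882 kW/m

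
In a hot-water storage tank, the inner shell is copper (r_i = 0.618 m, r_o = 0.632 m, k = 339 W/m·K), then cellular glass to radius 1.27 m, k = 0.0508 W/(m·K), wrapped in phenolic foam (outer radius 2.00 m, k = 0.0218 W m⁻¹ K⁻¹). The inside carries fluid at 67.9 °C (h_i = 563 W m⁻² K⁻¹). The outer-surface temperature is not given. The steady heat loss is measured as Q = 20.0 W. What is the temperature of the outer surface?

Sum the resistances:
  R_conv,in = 1/(4πr²h) = 1/(4π·0.618²·563) = 3.701×10^-4 K/W
  R_copper = (1/0.618 − 1/0.632)/(4πk) = 0.03584/(4π·339) = 8.414×10^-6 K/W
  R_cellular glass = (1/0.632 − 1/1.27)/(4πk) = 0.7949/(4π·0.0508) = 1.245 K/W
  R_phenolic foam = (1/1.27 − 1/2.00)/(4πk) = 0.2874/(4π·0.0218) = 1.049 K/W
ΣR = 2.295 K/W
ΔT = Q·ΣR = 20.0 × 2.295 = 45.90 K
Heat flows outward, so T_out = T_in − ΔT = 67.9 − 45.90 = 22.0 °C

T_out = 22.0 °C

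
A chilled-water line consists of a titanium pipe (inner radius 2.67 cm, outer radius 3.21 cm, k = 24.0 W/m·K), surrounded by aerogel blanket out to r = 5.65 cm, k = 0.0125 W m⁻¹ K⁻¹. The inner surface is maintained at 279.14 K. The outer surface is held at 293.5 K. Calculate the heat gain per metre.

Series thermal resistances, inner to outer:
  R'_titanium = ln(0.0321/0.0267)/(2πk) = 0.1842/(2π·24.0) = 0.001221 m·K/W
  R'_aerogel blanket = ln(0.0565/0.0321)/(2πk) = 0.5654/(2π·0.0125) = 7.199 m·K/W
ΣR = 0.001221 + 7.199 = 7.200 m·K/W
Q' = ΔT/ΣR = (279.14 K − 293.5 K)/7.200 = -1.99 W/m
(Negative Q' ⇒ heat flows inward; heat gain = 1.99 W/m.)

Q' = 1.99 W/m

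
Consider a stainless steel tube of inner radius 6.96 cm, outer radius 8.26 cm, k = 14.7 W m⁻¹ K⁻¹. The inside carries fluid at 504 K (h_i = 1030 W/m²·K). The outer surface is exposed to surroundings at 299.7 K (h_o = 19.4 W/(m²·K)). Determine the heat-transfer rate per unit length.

Treat each layer as a resistance in series:
  R'_conv,in = 1/(2πr h) = 1/(2π·0.0696·1030) = 0.002220 m·K/W
  R'_stainless steel = ln(0.0826/0.0696)/(2πk) = 0.1712/(2π·14.7) = 0.001854 m·K/W
  R'_conv,out = 1/(2πr h) = 1/(2π·0.0826·19.4) = 0.09932 m·K/W
ΣR = 0.002220 + 0.001854 + 0.09932 = 0.1034 m·K/W
Q' = ΔT/ΣR = (504 K − 299.7 K)/0.1034 = 1980 W/m

Q' = 1980 W/m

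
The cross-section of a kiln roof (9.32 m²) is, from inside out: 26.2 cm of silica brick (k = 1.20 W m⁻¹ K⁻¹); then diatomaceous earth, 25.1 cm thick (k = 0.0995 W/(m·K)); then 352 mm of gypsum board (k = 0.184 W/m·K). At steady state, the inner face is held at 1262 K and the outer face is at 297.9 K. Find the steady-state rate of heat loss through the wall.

Treat each layer as a resistance in series:
  R_silica brick = L/(kA) = 0.262/(1.20·9.32) = 0.02343 K/W
  R_diatomaceous earth = L/(kA) = 0.251/(0.0995·9.32) = 0.2707 K/W
  R_gypsum board = L/(kA) = 0.352/(0.184·9.32) = 0.2053 K/W
ΣR = 0.02343 + 0.2707 + 0.2053 = 0.4994 K/W
Q = ΔT/ΣR = (1262 K − 297.9 K)/0.4994 = 1930 W

Q = 1930 W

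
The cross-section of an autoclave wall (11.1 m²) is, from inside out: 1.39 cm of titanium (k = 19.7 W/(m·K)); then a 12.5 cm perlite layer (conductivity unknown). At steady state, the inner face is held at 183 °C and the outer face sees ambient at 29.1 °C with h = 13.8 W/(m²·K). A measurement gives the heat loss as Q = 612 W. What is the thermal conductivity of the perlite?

ΣR = ΔT/Q = |183 − 29.1|/612 = 0.2515 K/W
Known resistances:
  R_titanium = L/(kA) = 0.0139/(19.7·11.1) = 6.357×10^-5 K/W
  R_conv,out = 1/(hA) = 1/(13.8·11.1) = 0.006528 K/W
R_perlite = ΣR − ΣR_known = 0.2515 − 0.006592 = 0.2449 K/W
L/(kA) = 0.2449 ⇒ k = 0.125/(0.2449·11.1) = 0.0460 W/m·K

k = 0.0460 W/m·K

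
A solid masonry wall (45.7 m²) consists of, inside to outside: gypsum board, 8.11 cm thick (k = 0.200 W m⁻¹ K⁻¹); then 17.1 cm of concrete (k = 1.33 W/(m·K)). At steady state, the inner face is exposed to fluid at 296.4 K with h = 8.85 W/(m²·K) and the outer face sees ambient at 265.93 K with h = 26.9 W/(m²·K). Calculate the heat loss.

Q = 2.04 kW

Resistance network (inner→outer):
  R_conv,in = 1/(hA) = 1/(8.85·45.7) = 0.002473 K/W
  R_gypsum board = L/(kA) = 0.0811/(0.200·45.7) = 0.008873 K/W
  R_concrete = L/(kA) = 0.171/(1.33·45.7) = 0.002813 K/W
  R_conv,out = 1/(hA) = 1/(26.9·45.7) = 8.135×10^-4 K/W
ΣR = 0.002473 + 0.008873 + 0.002813 + 8.135×10^-4 = 0.01497 K/W
Q = ΔT/ΣR = (296.4 K − 265.93 K)/0.01497 = 2040 W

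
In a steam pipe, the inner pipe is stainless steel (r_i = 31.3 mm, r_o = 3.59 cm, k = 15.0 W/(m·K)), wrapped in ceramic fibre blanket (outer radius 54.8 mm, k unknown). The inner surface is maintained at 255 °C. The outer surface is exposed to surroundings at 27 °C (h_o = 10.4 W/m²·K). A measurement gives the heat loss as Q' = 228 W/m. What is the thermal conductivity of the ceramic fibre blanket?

k = 0.0936 W/m·K

ΣR = ΔT/Q' = |255 − 27|/228 = 1.000 m·K/W
Known resistances:
  R'_stainless steel = ln(0.0359/0.0313)/(2πk) = 0.1371/(2π·15.0) = 0.001455 m·K/W
  R'_conv,out = 1/(2πr h) = 1/(2π·0.0548·10.4) = 0.2793 m·K/W
R_ceramic fibre blanket = ΣR − ΣR_known = 1.000 − 0.2808 = 0.7192 m·K/W
ln(r₂/r₁)/(2πk) = 0.7192 ⇒ k = 0.4230/(2π·0.7192) = 0.0936 W/m·K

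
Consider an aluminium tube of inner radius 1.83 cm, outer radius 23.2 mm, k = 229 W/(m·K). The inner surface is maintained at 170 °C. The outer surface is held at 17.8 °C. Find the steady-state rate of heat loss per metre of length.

Q' = 923 kW/m

Q' = 2πk·ΔT/ln(r₂/r₁) = 2π × 229 × 152.2 / ln(0.0232/0.0183) = 9.23×10^5 W/m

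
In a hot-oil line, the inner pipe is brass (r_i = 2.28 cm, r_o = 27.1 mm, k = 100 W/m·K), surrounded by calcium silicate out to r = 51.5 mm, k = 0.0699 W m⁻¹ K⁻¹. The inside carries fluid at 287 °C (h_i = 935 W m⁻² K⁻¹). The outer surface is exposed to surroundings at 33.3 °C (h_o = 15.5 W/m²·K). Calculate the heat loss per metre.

Q' = 152 W/m

Treat each layer as a resistance in series:
  R'_conv,in = 1/(2πr h) = 1/(2π·0.0228·935) = 0.007466 m·K/W
  R'_brass = ln(0.0271/0.0228)/(2πk) = 0.1728/(2π·100) = 2.750×10^-4 m·K/W
  R'_calcium silicate = ln(0.0515/0.0271)/(2πk) = 0.6420/(2π·0.0699) = 1.462 m·K/W
  R'_conv,out = 1/(2πr h) = 1/(2π·0.0515·15.5) = 0.1994 m·K/W
ΣR = 0.007466 + 2.750×10^-4 + 1.462 + 0.1994 = 1.669 m·K/W
Q' = ΔT/ΣR = (287 °C − 33.3 °C)/1.669 = 152 W/m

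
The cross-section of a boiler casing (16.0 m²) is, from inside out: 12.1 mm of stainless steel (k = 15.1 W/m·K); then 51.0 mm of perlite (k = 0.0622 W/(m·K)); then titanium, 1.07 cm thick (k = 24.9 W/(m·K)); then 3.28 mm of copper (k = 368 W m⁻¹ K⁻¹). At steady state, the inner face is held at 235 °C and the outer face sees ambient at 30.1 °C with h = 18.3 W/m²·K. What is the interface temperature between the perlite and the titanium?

Series thermal resistances, inner to outer:
  R_stainless steel = L/(kA) = 0.0121/(15.1·16.0) = 5.008×10^-5 K/W
  R_perlite = L/(kA) = 0.0510/(0.0622·16.0) = 0.05125 K/W
  R_titanium = L/(kA) = 0.0107/(24.9·16.0) = 2.686×10^-5 K/W
  R_copper = L/(kA) = 0.00328/(368·16.0) = 5.571×10^-7 K/W
  R_conv,out = 1/(hA) = 1/(18.3·16.0) = 0.003415 K/W
ΣR = 5.008×10^-5 + 0.05125 + 2.686×10^-5 + 5.571×10^-7 + 0.003415 = 0.05474 K/W
Q = ΔT/ΣR = (235 °C − 30.1 °C)/0.05474 = 3743 W
From the inner boundary to the perlite/titanium interface, ΣR_partial = 0.05130 K/W.
T_interface = T_in − Q·ΣR_partial = 235 °C − (3743)(0.05130) = 43.0 °C

T = 43.0 °C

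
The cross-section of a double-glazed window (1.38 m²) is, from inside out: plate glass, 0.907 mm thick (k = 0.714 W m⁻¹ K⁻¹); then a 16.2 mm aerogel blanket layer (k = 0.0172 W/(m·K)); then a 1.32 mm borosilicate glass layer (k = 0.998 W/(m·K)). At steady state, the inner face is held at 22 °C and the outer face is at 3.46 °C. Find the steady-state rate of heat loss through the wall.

Resistance network (inner→outer):
  R_plate glass = L/(kA) = 9.07×10^-4/(0.714·1.38) = 9.205×10^-4 K/W
  R_aerogel blanket = L/(kA) = 0.0162/(0.0172·1.38) = 0.6825 K/W
  R_borosilicate glass = L/(kA) = 0.00132/(0.998·1.38) = 9.584×10^-4 K/W
ΣR = 9.205×10^-4 + 0.6825 + 9.584×10^-4 = 0.6844 K/W
Q = ΔT/ΣR = (22 °C − 3.46 °C)/0.6844 = 27.1 W

Q = 27.1 W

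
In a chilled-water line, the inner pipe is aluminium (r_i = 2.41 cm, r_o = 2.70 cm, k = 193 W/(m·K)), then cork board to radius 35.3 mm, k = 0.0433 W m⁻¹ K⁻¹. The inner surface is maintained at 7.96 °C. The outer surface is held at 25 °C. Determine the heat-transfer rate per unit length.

Q' = 17.3 W/m

Treat each layer as a resistance in series:
  R'_aluminium = ln(0.0270/0.0241)/(2πk) = 0.1136/(2π·193) = 9.370×10^-5 m·K/W
  R'_cork board = ln(0.0353/0.0270)/(2πk) = 0.2680/(2π·0.0433) = 0.9852 m·K/W
ΣR = 9.370×10^-5 + 0.9852 = 0.9853 m·K/W
Q' = ΔT/ΣR = (7.96 °C − 25 °C)/0.9853 = -17.3 W/m
(Negative Q' ⇒ heat flows inward; heat gain = 17.3 W/m.)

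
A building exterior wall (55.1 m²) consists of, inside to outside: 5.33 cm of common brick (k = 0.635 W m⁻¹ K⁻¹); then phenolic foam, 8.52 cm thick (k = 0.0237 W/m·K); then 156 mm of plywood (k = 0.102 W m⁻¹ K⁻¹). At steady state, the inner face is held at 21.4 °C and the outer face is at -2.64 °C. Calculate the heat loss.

Resistance network (inner→outer):
  R_common brick = L/(kA) = 0.0533/(0.635·55.1) = 0.001523 K/W
  R_phenolic foam = L/(kA) = 0.0852/(0.0237·55.1) = 0.06524 K/W
  R_plywood = L/(kA) = 0.156/(0.102·55.1) = 0.02776 K/W
ΣR = 0.001523 + 0.06524 + 0.02776 = 0.09452 K/W
Q = ΔT/ΣR = (21.4 °C − -2.64 °C)/0.09452 = 254 W

Q = 254 W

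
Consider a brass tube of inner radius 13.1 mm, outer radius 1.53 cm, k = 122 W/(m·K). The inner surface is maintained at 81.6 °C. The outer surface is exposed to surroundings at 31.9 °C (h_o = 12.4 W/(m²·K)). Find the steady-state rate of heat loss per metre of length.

Series thermal resistances, inner to outer:
  R'_brass = ln(0.0153/0.0131)/(2πk) = 0.1552/(2π·122) = 2.025×10^-4 m·K/W
  R'_conv,out = 1/(2πr h) = 1/(2π·0.0153·12.4) = 0.8389 m·K/W
ΣR = 2.025×10^-4 + 0.8389 = 0.8391 m·K/W
Q' = ΔT/ΣR = (81.6 °C − 31.9 °C)/0.8391 = 59.2 W/m

Q' = 59.2 W/m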